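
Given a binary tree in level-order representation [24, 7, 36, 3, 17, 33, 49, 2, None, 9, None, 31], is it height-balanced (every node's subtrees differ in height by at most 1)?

Tree (level-order array): [24, 7, 36, 3, 17, 33, 49, 2, None, 9, None, 31]
Definition: a tree is height-balanced if, at every node, |h(left) - h(right)| <= 1 (empty subtree has height -1).
Bottom-up per-node check:
  node 2: h_left=-1, h_right=-1, diff=0 [OK], height=0
  node 3: h_left=0, h_right=-1, diff=1 [OK], height=1
  node 9: h_left=-1, h_right=-1, diff=0 [OK], height=0
  node 17: h_left=0, h_right=-1, diff=1 [OK], height=1
  node 7: h_left=1, h_right=1, diff=0 [OK], height=2
  node 31: h_left=-1, h_right=-1, diff=0 [OK], height=0
  node 33: h_left=0, h_right=-1, diff=1 [OK], height=1
  node 49: h_left=-1, h_right=-1, diff=0 [OK], height=0
  node 36: h_left=1, h_right=0, diff=1 [OK], height=2
  node 24: h_left=2, h_right=2, diff=0 [OK], height=3
All nodes satisfy the balance condition.
Result: Balanced


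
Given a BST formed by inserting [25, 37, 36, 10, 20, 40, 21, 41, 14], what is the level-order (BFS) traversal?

Tree insertion order: [25, 37, 36, 10, 20, 40, 21, 41, 14]
Tree (level-order array): [25, 10, 37, None, 20, 36, 40, 14, 21, None, None, None, 41]
BFS from the root, enqueuing left then right child of each popped node:
  queue [25] -> pop 25, enqueue [10, 37], visited so far: [25]
  queue [10, 37] -> pop 10, enqueue [20], visited so far: [25, 10]
  queue [37, 20] -> pop 37, enqueue [36, 40], visited so far: [25, 10, 37]
  queue [20, 36, 40] -> pop 20, enqueue [14, 21], visited so far: [25, 10, 37, 20]
  queue [36, 40, 14, 21] -> pop 36, enqueue [none], visited so far: [25, 10, 37, 20, 36]
  queue [40, 14, 21] -> pop 40, enqueue [41], visited so far: [25, 10, 37, 20, 36, 40]
  queue [14, 21, 41] -> pop 14, enqueue [none], visited so far: [25, 10, 37, 20, 36, 40, 14]
  queue [21, 41] -> pop 21, enqueue [none], visited so far: [25, 10, 37, 20, 36, 40, 14, 21]
  queue [41] -> pop 41, enqueue [none], visited so far: [25, 10, 37, 20, 36, 40, 14, 21, 41]
Result: [25, 10, 37, 20, 36, 40, 14, 21, 41]


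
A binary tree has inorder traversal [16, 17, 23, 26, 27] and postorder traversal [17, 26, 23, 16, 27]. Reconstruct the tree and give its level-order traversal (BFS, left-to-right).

Inorder:   [16, 17, 23, 26, 27]
Postorder: [17, 26, 23, 16, 27]
Algorithm: postorder visits root last, so walk postorder right-to-left;
each value is the root of the current inorder slice — split it at that
value, recurse on the right subtree first, then the left.
Recursive splits:
  root=27; inorder splits into left=[16, 17, 23, 26], right=[]
  root=16; inorder splits into left=[], right=[17, 23, 26]
  root=23; inorder splits into left=[17], right=[26]
  root=26; inorder splits into left=[], right=[]
  root=17; inorder splits into left=[], right=[]
Reconstructed level-order: [27, 16, 23, 17, 26]


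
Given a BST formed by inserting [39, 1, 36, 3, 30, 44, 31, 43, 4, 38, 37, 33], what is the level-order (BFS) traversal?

Tree insertion order: [39, 1, 36, 3, 30, 44, 31, 43, 4, 38, 37, 33]
Tree (level-order array): [39, 1, 44, None, 36, 43, None, 3, 38, None, None, None, 30, 37, None, 4, 31, None, None, None, None, None, 33]
BFS from the root, enqueuing left then right child of each popped node:
  queue [39] -> pop 39, enqueue [1, 44], visited so far: [39]
  queue [1, 44] -> pop 1, enqueue [36], visited so far: [39, 1]
  queue [44, 36] -> pop 44, enqueue [43], visited so far: [39, 1, 44]
  queue [36, 43] -> pop 36, enqueue [3, 38], visited so far: [39, 1, 44, 36]
  queue [43, 3, 38] -> pop 43, enqueue [none], visited so far: [39, 1, 44, 36, 43]
  queue [3, 38] -> pop 3, enqueue [30], visited so far: [39, 1, 44, 36, 43, 3]
  queue [38, 30] -> pop 38, enqueue [37], visited so far: [39, 1, 44, 36, 43, 3, 38]
  queue [30, 37] -> pop 30, enqueue [4, 31], visited so far: [39, 1, 44, 36, 43, 3, 38, 30]
  queue [37, 4, 31] -> pop 37, enqueue [none], visited so far: [39, 1, 44, 36, 43, 3, 38, 30, 37]
  queue [4, 31] -> pop 4, enqueue [none], visited so far: [39, 1, 44, 36, 43, 3, 38, 30, 37, 4]
  queue [31] -> pop 31, enqueue [33], visited so far: [39, 1, 44, 36, 43, 3, 38, 30, 37, 4, 31]
  queue [33] -> pop 33, enqueue [none], visited so far: [39, 1, 44, 36, 43, 3, 38, 30, 37, 4, 31, 33]
Result: [39, 1, 44, 36, 43, 3, 38, 30, 37, 4, 31, 33]


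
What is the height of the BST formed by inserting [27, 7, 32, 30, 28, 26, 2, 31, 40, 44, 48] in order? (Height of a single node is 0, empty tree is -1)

Insertion order: [27, 7, 32, 30, 28, 26, 2, 31, 40, 44, 48]
Tree (level-order array): [27, 7, 32, 2, 26, 30, 40, None, None, None, None, 28, 31, None, 44, None, None, None, None, None, 48]
Compute height bottom-up (empty subtree = -1):
  height(2) = 1 + max(-1, -1) = 0
  height(26) = 1 + max(-1, -1) = 0
  height(7) = 1 + max(0, 0) = 1
  height(28) = 1 + max(-1, -1) = 0
  height(31) = 1 + max(-1, -1) = 0
  height(30) = 1 + max(0, 0) = 1
  height(48) = 1 + max(-1, -1) = 0
  height(44) = 1 + max(-1, 0) = 1
  height(40) = 1 + max(-1, 1) = 2
  height(32) = 1 + max(1, 2) = 3
  height(27) = 1 + max(1, 3) = 4
Height = 4


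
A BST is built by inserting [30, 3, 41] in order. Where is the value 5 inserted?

Starting tree (level order): [30, 3, 41]
Insertion path: 30 -> 3
Result: insert 5 as right child of 3
Final tree (level order): [30, 3, 41, None, 5]


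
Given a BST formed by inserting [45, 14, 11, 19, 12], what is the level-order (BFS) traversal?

Tree insertion order: [45, 14, 11, 19, 12]
Tree (level-order array): [45, 14, None, 11, 19, None, 12]
BFS from the root, enqueuing left then right child of each popped node:
  queue [45] -> pop 45, enqueue [14], visited so far: [45]
  queue [14] -> pop 14, enqueue [11, 19], visited so far: [45, 14]
  queue [11, 19] -> pop 11, enqueue [12], visited so far: [45, 14, 11]
  queue [19, 12] -> pop 19, enqueue [none], visited so far: [45, 14, 11, 19]
  queue [12] -> pop 12, enqueue [none], visited so far: [45, 14, 11, 19, 12]
Result: [45, 14, 11, 19, 12]


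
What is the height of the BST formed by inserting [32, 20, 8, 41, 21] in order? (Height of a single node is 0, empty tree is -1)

Insertion order: [32, 20, 8, 41, 21]
Tree (level-order array): [32, 20, 41, 8, 21]
Compute height bottom-up (empty subtree = -1):
  height(8) = 1 + max(-1, -1) = 0
  height(21) = 1 + max(-1, -1) = 0
  height(20) = 1 + max(0, 0) = 1
  height(41) = 1 + max(-1, -1) = 0
  height(32) = 1 + max(1, 0) = 2
Height = 2


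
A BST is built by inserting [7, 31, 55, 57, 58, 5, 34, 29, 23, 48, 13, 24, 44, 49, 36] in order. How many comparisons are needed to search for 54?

Search path for 54: 7 -> 31 -> 55 -> 34 -> 48 -> 49
Found: False
Comparisons: 6


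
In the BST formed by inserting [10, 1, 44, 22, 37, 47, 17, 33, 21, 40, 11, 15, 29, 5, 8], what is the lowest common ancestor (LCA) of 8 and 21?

Tree insertion order: [10, 1, 44, 22, 37, 47, 17, 33, 21, 40, 11, 15, 29, 5, 8]
Tree (level-order array): [10, 1, 44, None, 5, 22, 47, None, 8, 17, 37, None, None, None, None, 11, 21, 33, 40, None, 15, None, None, 29]
In a BST, the LCA of p=8, q=21 is the first node v on the
root-to-leaf path with p <= v <= q (go left if both < v, right if both > v).
Walk from root:
  at 10: 8 <= 10 <= 21, this is the LCA
LCA = 10


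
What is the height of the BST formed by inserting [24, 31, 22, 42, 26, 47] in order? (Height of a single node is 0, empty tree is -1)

Insertion order: [24, 31, 22, 42, 26, 47]
Tree (level-order array): [24, 22, 31, None, None, 26, 42, None, None, None, 47]
Compute height bottom-up (empty subtree = -1):
  height(22) = 1 + max(-1, -1) = 0
  height(26) = 1 + max(-1, -1) = 0
  height(47) = 1 + max(-1, -1) = 0
  height(42) = 1 + max(-1, 0) = 1
  height(31) = 1 + max(0, 1) = 2
  height(24) = 1 + max(0, 2) = 3
Height = 3


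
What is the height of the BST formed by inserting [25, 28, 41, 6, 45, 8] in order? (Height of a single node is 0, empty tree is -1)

Insertion order: [25, 28, 41, 6, 45, 8]
Tree (level-order array): [25, 6, 28, None, 8, None, 41, None, None, None, 45]
Compute height bottom-up (empty subtree = -1):
  height(8) = 1 + max(-1, -1) = 0
  height(6) = 1 + max(-1, 0) = 1
  height(45) = 1 + max(-1, -1) = 0
  height(41) = 1 + max(-1, 0) = 1
  height(28) = 1 + max(-1, 1) = 2
  height(25) = 1 + max(1, 2) = 3
Height = 3


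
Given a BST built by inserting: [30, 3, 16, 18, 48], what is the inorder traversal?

Tree insertion order: [30, 3, 16, 18, 48]
Tree (level-order array): [30, 3, 48, None, 16, None, None, None, 18]
Inorder traversal: [3, 16, 18, 30, 48]


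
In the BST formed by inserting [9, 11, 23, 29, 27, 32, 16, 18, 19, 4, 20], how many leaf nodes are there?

Tree built from: [9, 11, 23, 29, 27, 32, 16, 18, 19, 4, 20]
Tree (level-order array): [9, 4, 11, None, None, None, 23, 16, 29, None, 18, 27, 32, None, 19, None, None, None, None, None, 20]
Rule: A leaf has 0 children.
Per-node child counts:
  node 9: 2 child(ren)
  node 4: 0 child(ren)
  node 11: 1 child(ren)
  node 23: 2 child(ren)
  node 16: 1 child(ren)
  node 18: 1 child(ren)
  node 19: 1 child(ren)
  node 20: 0 child(ren)
  node 29: 2 child(ren)
  node 27: 0 child(ren)
  node 32: 0 child(ren)
Matching nodes: [4, 20, 27, 32]
Count of leaf nodes: 4


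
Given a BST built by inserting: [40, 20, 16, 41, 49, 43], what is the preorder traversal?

Tree insertion order: [40, 20, 16, 41, 49, 43]
Tree (level-order array): [40, 20, 41, 16, None, None, 49, None, None, 43]
Preorder traversal: [40, 20, 16, 41, 49, 43]


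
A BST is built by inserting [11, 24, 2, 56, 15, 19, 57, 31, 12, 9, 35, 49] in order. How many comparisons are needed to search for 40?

Search path for 40: 11 -> 24 -> 56 -> 31 -> 35 -> 49
Found: False
Comparisons: 6


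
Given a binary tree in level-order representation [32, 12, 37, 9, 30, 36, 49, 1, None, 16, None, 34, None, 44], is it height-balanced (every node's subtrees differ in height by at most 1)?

Tree (level-order array): [32, 12, 37, 9, 30, 36, 49, 1, None, 16, None, 34, None, 44]
Definition: a tree is height-balanced if, at every node, |h(left) - h(right)| <= 1 (empty subtree has height -1).
Bottom-up per-node check:
  node 1: h_left=-1, h_right=-1, diff=0 [OK], height=0
  node 9: h_left=0, h_right=-1, diff=1 [OK], height=1
  node 16: h_left=-1, h_right=-1, diff=0 [OK], height=0
  node 30: h_left=0, h_right=-1, diff=1 [OK], height=1
  node 12: h_left=1, h_right=1, diff=0 [OK], height=2
  node 34: h_left=-1, h_right=-1, diff=0 [OK], height=0
  node 36: h_left=0, h_right=-1, diff=1 [OK], height=1
  node 44: h_left=-1, h_right=-1, diff=0 [OK], height=0
  node 49: h_left=0, h_right=-1, diff=1 [OK], height=1
  node 37: h_left=1, h_right=1, diff=0 [OK], height=2
  node 32: h_left=2, h_right=2, diff=0 [OK], height=3
All nodes satisfy the balance condition.
Result: Balanced


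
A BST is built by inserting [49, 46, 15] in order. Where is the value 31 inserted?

Starting tree (level order): [49, 46, None, 15]
Insertion path: 49 -> 46 -> 15
Result: insert 31 as right child of 15
Final tree (level order): [49, 46, None, 15, None, None, 31]


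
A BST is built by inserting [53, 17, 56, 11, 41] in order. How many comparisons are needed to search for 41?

Search path for 41: 53 -> 17 -> 41
Found: True
Comparisons: 3


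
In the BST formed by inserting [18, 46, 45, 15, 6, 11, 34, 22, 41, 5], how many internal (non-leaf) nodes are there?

Tree built from: [18, 46, 45, 15, 6, 11, 34, 22, 41, 5]
Tree (level-order array): [18, 15, 46, 6, None, 45, None, 5, 11, 34, None, None, None, None, None, 22, 41]
Rule: An internal node has at least one child.
Per-node child counts:
  node 18: 2 child(ren)
  node 15: 1 child(ren)
  node 6: 2 child(ren)
  node 5: 0 child(ren)
  node 11: 0 child(ren)
  node 46: 1 child(ren)
  node 45: 1 child(ren)
  node 34: 2 child(ren)
  node 22: 0 child(ren)
  node 41: 0 child(ren)
Matching nodes: [18, 15, 6, 46, 45, 34]
Count of internal (non-leaf) nodes: 6


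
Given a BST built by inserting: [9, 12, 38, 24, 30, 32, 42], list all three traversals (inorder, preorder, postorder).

Tree insertion order: [9, 12, 38, 24, 30, 32, 42]
Tree (level-order array): [9, None, 12, None, 38, 24, 42, None, 30, None, None, None, 32]
Inorder (L, root, R): [9, 12, 24, 30, 32, 38, 42]
Preorder (root, L, R): [9, 12, 38, 24, 30, 32, 42]
Postorder (L, R, root): [32, 30, 24, 42, 38, 12, 9]


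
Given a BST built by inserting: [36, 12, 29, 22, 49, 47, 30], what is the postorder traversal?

Tree insertion order: [36, 12, 29, 22, 49, 47, 30]
Tree (level-order array): [36, 12, 49, None, 29, 47, None, 22, 30]
Postorder traversal: [22, 30, 29, 12, 47, 49, 36]


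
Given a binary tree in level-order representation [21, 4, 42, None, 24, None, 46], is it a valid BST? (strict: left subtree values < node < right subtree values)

Level-order array: [21, 4, 42, None, 24, None, 46]
Validate using subtree bounds (lo, hi): at each node, require lo < value < hi,
then recurse left with hi=value and right with lo=value.
Preorder trace (stopping at first violation):
  at node 21 with bounds (-inf, +inf): OK
  at node 4 with bounds (-inf, 21): OK
  at node 24 with bounds (4, 21): VIOLATION
Node 24 violates its bound: not (4 < 24 < 21).
Result: Not a valid BST


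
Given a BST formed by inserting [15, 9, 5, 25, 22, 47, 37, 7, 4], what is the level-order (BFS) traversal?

Tree insertion order: [15, 9, 5, 25, 22, 47, 37, 7, 4]
Tree (level-order array): [15, 9, 25, 5, None, 22, 47, 4, 7, None, None, 37]
BFS from the root, enqueuing left then right child of each popped node:
  queue [15] -> pop 15, enqueue [9, 25], visited so far: [15]
  queue [9, 25] -> pop 9, enqueue [5], visited so far: [15, 9]
  queue [25, 5] -> pop 25, enqueue [22, 47], visited so far: [15, 9, 25]
  queue [5, 22, 47] -> pop 5, enqueue [4, 7], visited so far: [15, 9, 25, 5]
  queue [22, 47, 4, 7] -> pop 22, enqueue [none], visited so far: [15, 9, 25, 5, 22]
  queue [47, 4, 7] -> pop 47, enqueue [37], visited so far: [15, 9, 25, 5, 22, 47]
  queue [4, 7, 37] -> pop 4, enqueue [none], visited so far: [15, 9, 25, 5, 22, 47, 4]
  queue [7, 37] -> pop 7, enqueue [none], visited so far: [15, 9, 25, 5, 22, 47, 4, 7]
  queue [37] -> pop 37, enqueue [none], visited so far: [15, 9, 25, 5, 22, 47, 4, 7, 37]
Result: [15, 9, 25, 5, 22, 47, 4, 7, 37]


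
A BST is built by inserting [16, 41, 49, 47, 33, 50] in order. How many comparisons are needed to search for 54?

Search path for 54: 16 -> 41 -> 49 -> 50
Found: False
Comparisons: 4


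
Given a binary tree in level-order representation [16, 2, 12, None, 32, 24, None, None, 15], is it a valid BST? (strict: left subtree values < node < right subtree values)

Level-order array: [16, 2, 12, None, 32, 24, None, None, 15]
Validate using subtree bounds (lo, hi): at each node, require lo < value < hi,
then recurse left with hi=value and right with lo=value.
Preorder trace (stopping at first violation):
  at node 16 with bounds (-inf, +inf): OK
  at node 2 with bounds (-inf, 16): OK
  at node 32 with bounds (2, 16): VIOLATION
Node 32 violates its bound: not (2 < 32 < 16).
Result: Not a valid BST


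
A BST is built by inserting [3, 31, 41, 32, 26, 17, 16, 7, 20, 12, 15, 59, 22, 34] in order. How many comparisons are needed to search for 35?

Search path for 35: 3 -> 31 -> 41 -> 32 -> 34
Found: False
Comparisons: 5


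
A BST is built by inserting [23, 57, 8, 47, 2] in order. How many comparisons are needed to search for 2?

Search path for 2: 23 -> 8 -> 2
Found: True
Comparisons: 3


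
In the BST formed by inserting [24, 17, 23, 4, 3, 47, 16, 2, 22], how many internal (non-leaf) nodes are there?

Tree built from: [24, 17, 23, 4, 3, 47, 16, 2, 22]
Tree (level-order array): [24, 17, 47, 4, 23, None, None, 3, 16, 22, None, 2]
Rule: An internal node has at least one child.
Per-node child counts:
  node 24: 2 child(ren)
  node 17: 2 child(ren)
  node 4: 2 child(ren)
  node 3: 1 child(ren)
  node 2: 0 child(ren)
  node 16: 0 child(ren)
  node 23: 1 child(ren)
  node 22: 0 child(ren)
  node 47: 0 child(ren)
Matching nodes: [24, 17, 4, 3, 23]
Count of internal (non-leaf) nodes: 5


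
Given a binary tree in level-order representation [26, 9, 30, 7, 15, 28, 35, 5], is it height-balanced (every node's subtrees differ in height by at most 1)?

Tree (level-order array): [26, 9, 30, 7, 15, 28, 35, 5]
Definition: a tree is height-balanced if, at every node, |h(left) - h(right)| <= 1 (empty subtree has height -1).
Bottom-up per-node check:
  node 5: h_left=-1, h_right=-1, diff=0 [OK], height=0
  node 7: h_left=0, h_right=-1, diff=1 [OK], height=1
  node 15: h_left=-1, h_right=-1, diff=0 [OK], height=0
  node 9: h_left=1, h_right=0, diff=1 [OK], height=2
  node 28: h_left=-1, h_right=-1, diff=0 [OK], height=0
  node 35: h_left=-1, h_right=-1, diff=0 [OK], height=0
  node 30: h_left=0, h_right=0, diff=0 [OK], height=1
  node 26: h_left=2, h_right=1, diff=1 [OK], height=3
All nodes satisfy the balance condition.
Result: Balanced


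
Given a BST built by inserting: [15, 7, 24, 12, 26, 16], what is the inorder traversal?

Tree insertion order: [15, 7, 24, 12, 26, 16]
Tree (level-order array): [15, 7, 24, None, 12, 16, 26]
Inorder traversal: [7, 12, 15, 16, 24, 26]


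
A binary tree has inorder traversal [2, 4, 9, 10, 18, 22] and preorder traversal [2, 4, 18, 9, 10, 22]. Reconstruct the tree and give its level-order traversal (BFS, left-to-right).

Inorder:  [2, 4, 9, 10, 18, 22]
Preorder: [2, 4, 18, 9, 10, 22]
Algorithm: preorder visits root first, so consume preorder in order;
for each root, split the current inorder slice at that value into
left-subtree inorder and right-subtree inorder, then recurse.
Recursive splits:
  root=2; inorder splits into left=[], right=[4, 9, 10, 18, 22]
  root=4; inorder splits into left=[], right=[9, 10, 18, 22]
  root=18; inorder splits into left=[9, 10], right=[22]
  root=9; inorder splits into left=[], right=[10]
  root=10; inorder splits into left=[], right=[]
  root=22; inorder splits into left=[], right=[]
Reconstructed level-order: [2, 4, 18, 9, 22, 10]


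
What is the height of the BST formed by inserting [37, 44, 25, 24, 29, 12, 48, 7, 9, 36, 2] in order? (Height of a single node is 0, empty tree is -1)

Insertion order: [37, 44, 25, 24, 29, 12, 48, 7, 9, 36, 2]
Tree (level-order array): [37, 25, 44, 24, 29, None, 48, 12, None, None, 36, None, None, 7, None, None, None, 2, 9]
Compute height bottom-up (empty subtree = -1):
  height(2) = 1 + max(-1, -1) = 0
  height(9) = 1 + max(-1, -1) = 0
  height(7) = 1 + max(0, 0) = 1
  height(12) = 1 + max(1, -1) = 2
  height(24) = 1 + max(2, -1) = 3
  height(36) = 1 + max(-1, -1) = 0
  height(29) = 1 + max(-1, 0) = 1
  height(25) = 1 + max(3, 1) = 4
  height(48) = 1 + max(-1, -1) = 0
  height(44) = 1 + max(-1, 0) = 1
  height(37) = 1 + max(4, 1) = 5
Height = 5


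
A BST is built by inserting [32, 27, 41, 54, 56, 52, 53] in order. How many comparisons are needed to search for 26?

Search path for 26: 32 -> 27
Found: False
Comparisons: 2


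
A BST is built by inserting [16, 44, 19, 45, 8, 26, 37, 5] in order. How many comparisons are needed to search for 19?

Search path for 19: 16 -> 44 -> 19
Found: True
Comparisons: 3


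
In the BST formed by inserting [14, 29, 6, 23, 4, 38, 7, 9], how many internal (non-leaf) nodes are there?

Tree built from: [14, 29, 6, 23, 4, 38, 7, 9]
Tree (level-order array): [14, 6, 29, 4, 7, 23, 38, None, None, None, 9]
Rule: An internal node has at least one child.
Per-node child counts:
  node 14: 2 child(ren)
  node 6: 2 child(ren)
  node 4: 0 child(ren)
  node 7: 1 child(ren)
  node 9: 0 child(ren)
  node 29: 2 child(ren)
  node 23: 0 child(ren)
  node 38: 0 child(ren)
Matching nodes: [14, 6, 7, 29]
Count of internal (non-leaf) nodes: 4


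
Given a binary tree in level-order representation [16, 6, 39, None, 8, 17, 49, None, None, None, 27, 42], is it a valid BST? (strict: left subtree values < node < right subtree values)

Level-order array: [16, 6, 39, None, 8, 17, 49, None, None, None, 27, 42]
Validate using subtree bounds (lo, hi): at each node, require lo < value < hi,
then recurse left with hi=value and right with lo=value.
Preorder trace (stopping at first violation):
  at node 16 with bounds (-inf, +inf): OK
  at node 6 with bounds (-inf, 16): OK
  at node 8 with bounds (6, 16): OK
  at node 39 with bounds (16, +inf): OK
  at node 17 with bounds (16, 39): OK
  at node 27 with bounds (17, 39): OK
  at node 49 with bounds (39, +inf): OK
  at node 42 with bounds (39, 49): OK
No violation found at any node.
Result: Valid BST


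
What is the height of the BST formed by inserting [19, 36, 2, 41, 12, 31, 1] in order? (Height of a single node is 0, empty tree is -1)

Insertion order: [19, 36, 2, 41, 12, 31, 1]
Tree (level-order array): [19, 2, 36, 1, 12, 31, 41]
Compute height bottom-up (empty subtree = -1):
  height(1) = 1 + max(-1, -1) = 0
  height(12) = 1 + max(-1, -1) = 0
  height(2) = 1 + max(0, 0) = 1
  height(31) = 1 + max(-1, -1) = 0
  height(41) = 1 + max(-1, -1) = 0
  height(36) = 1 + max(0, 0) = 1
  height(19) = 1 + max(1, 1) = 2
Height = 2


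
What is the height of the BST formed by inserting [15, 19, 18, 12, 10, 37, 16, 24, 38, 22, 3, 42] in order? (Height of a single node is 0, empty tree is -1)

Insertion order: [15, 19, 18, 12, 10, 37, 16, 24, 38, 22, 3, 42]
Tree (level-order array): [15, 12, 19, 10, None, 18, 37, 3, None, 16, None, 24, 38, None, None, None, None, 22, None, None, 42]
Compute height bottom-up (empty subtree = -1):
  height(3) = 1 + max(-1, -1) = 0
  height(10) = 1 + max(0, -1) = 1
  height(12) = 1 + max(1, -1) = 2
  height(16) = 1 + max(-1, -1) = 0
  height(18) = 1 + max(0, -1) = 1
  height(22) = 1 + max(-1, -1) = 0
  height(24) = 1 + max(0, -1) = 1
  height(42) = 1 + max(-1, -1) = 0
  height(38) = 1 + max(-1, 0) = 1
  height(37) = 1 + max(1, 1) = 2
  height(19) = 1 + max(1, 2) = 3
  height(15) = 1 + max(2, 3) = 4
Height = 4


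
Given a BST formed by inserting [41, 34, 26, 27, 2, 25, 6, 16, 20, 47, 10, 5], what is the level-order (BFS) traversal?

Tree insertion order: [41, 34, 26, 27, 2, 25, 6, 16, 20, 47, 10, 5]
Tree (level-order array): [41, 34, 47, 26, None, None, None, 2, 27, None, 25, None, None, 6, None, 5, 16, None, None, 10, 20]
BFS from the root, enqueuing left then right child of each popped node:
  queue [41] -> pop 41, enqueue [34, 47], visited so far: [41]
  queue [34, 47] -> pop 34, enqueue [26], visited so far: [41, 34]
  queue [47, 26] -> pop 47, enqueue [none], visited so far: [41, 34, 47]
  queue [26] -> pop 26, enqueue [2, 27], visited so far: [41, 34, 47, 26]
  queue [2, 27] -> pop 2, enqueue [25], visited so far: [41, 34, 47, 26, 2]
  queue [27, 25] -> pop 27, enqueue [none], visited so far: [41, 34, 47, 26, 2, 27]
  queue [25] -> pop 25, enqueue [6], visited so far: [41, 34, 47, 26, 2, 27, 25]
  queue [6] -> pop 6, enqueue [5, 16], visited so far: [41, 34, 47, 26, 2, 27, 25, 6]
  queue [5, 16] -> pop 5, enqueue [none], visited so far: [41, 34, 47, 26, 2, 27, 25, 6, 5]
  queue [16] -> pop 16, enqueue [10, 20], visited so far: [41, 34, 47, 26, 2, 27, 25, 6, 5, 16]
  queue [10, 20] -> pop 10, enqueue [none], visited so far: [41, 34, 47, 26, 2, 27, 25, 6, 5, 16, 10]
  queue [20] -> pop 20, enqueue [none], visited so far: [41, 34, 47, 26, 2, 27, 25, 6, 5, 16, 10, 20]
Result: [41, 34, 47, 26, 2, 27, 25, 6, 5, 16, 10, 20]


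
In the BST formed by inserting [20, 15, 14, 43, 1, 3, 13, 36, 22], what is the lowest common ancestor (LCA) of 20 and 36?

Tree insertion order: [20, 15, 14, 43, 1, 3, 13, 36, 22]
Tree (level-order array): [20, 15, 43, 14, None, 36, None, 1, None, 22, None, None, 3, None, None, None, 13]
In a BST, the LCA of p=20, q=36 is the first node v on the
root-to-leaf path with p <= v <= q (go left if both < v, right if both > v).
Walk from root:
  at 20: 20 <= 20 <= 36, this is the LCA
LCA = 20


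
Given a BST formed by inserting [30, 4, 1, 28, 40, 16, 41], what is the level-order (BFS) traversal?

Tree insertion order: [30, 4, 1, 28, 40, 16, 41]
Tree (level-order array): [30, 4, 40, 1, 28, None, 41, None, None, 16]
BFS from the root, enqueuing left then right child of each popped node:
  queue [30] -> pop 30, enqueue [4, 40], visited so far: [30]
  queue [4, 40] -> pop 4, enqueue [1, 28], visited so far: [30, 4]
  queue [40, 1, 28] -> pop 40, enqueue [41], visited so far: [30, 4, 40]
  queue [1, 28, 41] -> pop 1, enqueue [none], visited so far: [30, 4, 40, 1]
  queue [28, 41] -> pop 28, enqueue [16], visited so far: [30, 4, 40, 1, 28]
  queue [41, 16] -> pop 41, enqueue [none], visited so far: [30, 4, 40, 1, 28, 41]
  queue [16] -> pop 16, enqueue [none], visited so far: [30, 4, 40, 1, 28, 41, 16]
Result: [30, 4, 40, 1, 28, 41, 16]


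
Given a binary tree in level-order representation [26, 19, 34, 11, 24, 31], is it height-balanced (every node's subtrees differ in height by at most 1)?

Tree (level-order array): [26, 19, 34, 11, 24, 31]
Definition: a tree is height-balanced if, at every node, |h(left) - h(right)| <= 1 (empty subtree has height -1).
Bottom-up per-node check:
  node 11: h_left=-1, h_right=-1, diff=0 [OK], height=0
  node 24: h_left=-1, h_right=-1, diff=0 [OK], height=0
  node 19: h_left=0, h_right=0, diff=0 [OK], height=1
  node 31: h_left=-1, h_right=-1, diff=0 [OK], height=0
  node 34: h_left=0, h_right=-1, diff=1 [OK], height=1
  node 26: h_left=1, h_right=1, diff=0 [OK], height=2
All nodes satisfy the balance condition.
Result: Balanced


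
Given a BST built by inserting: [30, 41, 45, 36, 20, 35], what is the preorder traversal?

Tree insertion order: [30, 41, 45, 36, 20, 35]
Tree (level-order array): [30, 20, 41, None, None, 36, 45, 35]
Preorder traversal: [30, 20, 41, 36, 35, 45]


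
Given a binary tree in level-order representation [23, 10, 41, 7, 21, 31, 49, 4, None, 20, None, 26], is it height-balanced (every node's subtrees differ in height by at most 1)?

Tree (level-order array): [23, 10, 41, 7, 21, 31, 49, 4, None, 20, None, 26]
Definition: a tree is height-balanced if, at every node, |h(left) - h(right)| <= 1 (empty subtree has height -1).
Bottom-up per-node check:
  node 4: h_left=-1, h_right=-1, diff=0 [OK], height=0
  node 7: h_left=0, h_right=-1, diff=1 [OK], height=1
  node 20: h_left=-1, h_right=-1, diff=0 [OK], height=0
  node 21: h_left=0, h_right=-1, diff=1 [OK], height=1
  node 10: h_left=1, h_right=1, diff=0 [OK], height=2
  node 26: h_left=-1, h_right=-1, diff=0 [OK], height=0
  node 31: h_left=0, h_right=-1, diff=1 [OK], height=1
  node 49: h_left=-1, h_right=-1, diff=0 [OK], height=0
  node 41: h_left=1, h_right=0, diff=1 [OK], height=2
  node 23: h_left=2, h_right=2, diff=0 [OK], height=3
All nodes satisfy the balance condition.
Result: Balanced


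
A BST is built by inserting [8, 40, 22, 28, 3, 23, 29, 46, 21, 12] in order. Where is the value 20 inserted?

Starting tree (level order): [8, 3, 40, None, None, 22, 46, 21, 28, None, None, 12, None, 23, 29]
Insertion path: 8 -> 40 -> 22 -> 21 -> 12
Result: insert 20 as right child of 12
Final tree (level order): [8, 3, 40, None, None, 22, 46, 21, 28, None, None, 12, None, 23, 29, None, 20]


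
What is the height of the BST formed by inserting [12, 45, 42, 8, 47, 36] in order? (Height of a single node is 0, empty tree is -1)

Insertion order: [12, 45, 42, 8, 47, 36]
Tree (level-order array): [12, 8, 45, None, None, 42, 47, 36]
Compute height bottom-up (empty subtree = -1):
  height(8) = 1 + max(-1, -1) = 0
  height(36) = 1 + max(-1, -1) = 0
  height(42) = 1 + max(0, -1) = 1
  height(47) = 1 + max(-1, -1) = 0
  height(45) = 1 + max(1, 0) = 2
  height(12) = 1 + max(0, 2) = 3
Height = 3


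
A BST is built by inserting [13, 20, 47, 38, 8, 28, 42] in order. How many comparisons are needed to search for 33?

Search path for 33: 13 -> 20 -> 47 -> 38 -> 28
Found: False
Comparisons: 5


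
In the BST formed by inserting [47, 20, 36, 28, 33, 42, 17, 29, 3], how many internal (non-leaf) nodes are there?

Tree built from: [47, 20, 36, 28, 33, 42, 17, 29, 3]
Tree (level-order array): [47, 20, None, 17, 36, 3, None, 28, 42, None, None, None, 33, None, None, 29]
Rule: An internal node has at least one child.
Per-node child counts:
  node 47: 1 child(ren)
  node 20: 2 child(ren)
  node 17: 1 child(ren)
  node 3: 0 child(ren)
  node 36: 2 child(ren)
  node 28: 1 child(ren)
  node 33: 1 child(ren)
  node 29: 0 child(ren)
  node 42: 0 child(ren)
Matching nodes: [47, 20, 17, 36, 28, 33]
Count of internal (non-leaf) nodes: 6


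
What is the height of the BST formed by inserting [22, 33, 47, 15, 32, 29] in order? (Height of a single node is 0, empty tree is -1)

Insertion order: [22, 33, 47, 15, 32, 29]
Tree (level-order array): [22, 15, 33, None, None, 32, 47, 29]
Compute height bottom-up (empty subtree = -1):
  height(15) = 1 + max(-1, -1) = 0
  height(29) = 1 + max(-1, -1) = 0
  height(32) = 1 + max(0, -1) = 1
  height(47) = 1 + max(-1, -1) = 0
  height(33) = 1 + max(1, 0) = 2
  height(22) = 1 + max(0, 2) = 3
Height = 3


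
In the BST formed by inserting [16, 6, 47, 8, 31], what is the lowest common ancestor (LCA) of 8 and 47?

Tree insertion order: [16, 6, 47, 8, 31]
Tree (level-order array): [16, 6, 47, None, 8, 31]
In a BST, the LCA of p=8, q=47 is the first node v on the
root-to-leaf path with p <= v <= q (go left if both < v, right if both > v).
Walk from root:
  at 16: 8 <= 16 <= 47, this is the LCA
LCA = 16


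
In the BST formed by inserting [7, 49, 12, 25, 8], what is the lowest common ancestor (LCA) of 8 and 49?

Tree insertion order: [7, 49, 12, 25, 8]
Tree (level-order array): [7, None, 49, 12, None, 8, 25]
In a BST, the LCA of p=8, q=49 is the first node v on the
root-to-leaf path with p <= v <= q (go left if both < v, right if both > v).
Walk from root:
  at 7: both 8 and 49 > 7, go right
  at 49: 8 <= 49 <= 49, this is the LCA
LCA = 49


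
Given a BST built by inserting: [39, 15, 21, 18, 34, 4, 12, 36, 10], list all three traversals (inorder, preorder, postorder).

Tree insertion order: [39, 15, 21, 18, 34, 4, 12, 36, 10]
Tree (level-order array): [39, 15, None, 4, 21, None, 12, 18, 34, 10, None, None, None, None, 36]
Inorder (L, root, R): [4, 10, 12, 15, 18, 21, 34, 36, 39]
Preorder (root, L, R): [39, 15, 4, 12, 10, 21, 18, 34, 36]
Postorder (L, R, root): [10, 12, 4, 18, 36, 34, 21, 15, 39]


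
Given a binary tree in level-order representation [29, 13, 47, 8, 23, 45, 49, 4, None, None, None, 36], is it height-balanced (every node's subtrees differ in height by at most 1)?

Tree (level-order array): [29, 13, 47, 8, 23, 45, 49, 4, None, None, None, 36]
Definition: a tree is height-balanced if, at every node, |h(left) - h(right)| <= 1 (empty subtree has height -1).
Bottom-up per-node check:
  node 4: h_left=-1, h_right=-1, diff=0 [OK], height=0
  node 8: h_left=0, h_right=-1, diff=1 [OK], height=1
  node 23: h_left=-1, h_right=-1, diff=0 [OK], height=0
  node 13: h_left=1, h_right=0, diff=1 [OK], height=2
  node 36: h_left=-1, h_right=-1, diff=0 [OK], height=0
  node 45: h_left=0, h_right=-1, diff=1 [OK], height=1
  node 49: h_left=-1, h_right=-1, diff=0 [OK], height=0
  node 47: h_left=1, h_right=0, diff=1 [OK], height=2
  node 29: h_left=2, h_right=2, diff=0 [OK], height=3
All nodes satisfy the balance condition.
Result: Balanced


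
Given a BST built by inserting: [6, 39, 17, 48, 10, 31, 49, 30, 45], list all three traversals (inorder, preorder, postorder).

Tree insertion order: [6, 39, 17, 48, 10, 31, 49, 30, 45]
Tree (level-order array): [6, None, 39, 17, 48, 10, 31, 45, 49, None, None, 30]
Inorder (L, root, R): [6, 10, 17, 30, 31, 39, 45, 48, 49]
Preorder (root, L, R): [6, 39, 17, 10, 31, 30, 48, 45, 49]
Postorder (L, R, root): [10, 30, 31, 17, 45, 49, 48, 39, 6]


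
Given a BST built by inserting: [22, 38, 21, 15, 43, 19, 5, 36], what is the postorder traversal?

Tree insertion order: [22, 38, 21, 15, 43, 19, 5, 36]
Tree (level-order array): [22, 21, 38, 15, None, 36, 43, 5, 19]
Postorder traversal: [5, 19, 15, 21, 36, 43, 38, 22]


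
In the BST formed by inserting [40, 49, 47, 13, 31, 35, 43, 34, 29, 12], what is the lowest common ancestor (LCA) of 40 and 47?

Tree insertion order: [40, 49, 47, 13, 31, 35, 43, 34, 29, 12]
Tree (level-order array): [40, 13, 49, 12, 31, 47, None, None, None, 29, 35, 43, None, None, None, 34]
In a BST, the LCA of p=40, q=47 is the first node v on the
root-to-leaf path with p <= v <= q (go left if both < v, right if both > v).
Walk from root:
  at 40: 40 <= 40 <= 47, this is the LCA
LCA = 40


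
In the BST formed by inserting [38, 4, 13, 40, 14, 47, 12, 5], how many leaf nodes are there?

Tree built from: [38, 4, 13, 40, 14, 47, 12, 5]
Tree (level-order array): [38, 4, 40, None, 13, None, 47, 12, 14, None, None, 5]
Rule: A leaf has 0 children.
Per-node child counts:
  node 38: 2 child(ren)
  node 4: 1 child(ren)
  node 13: 2 child(ren)
  node 12: 1 child(ren)
  node 5: 0 child(ren)
  node 14: 0 child(ren)
  node 40: 1 child(ren)
  node 47: 0 child(ren)
Matching nodes: [5, 14, 47]
Count of leaf nodes: 3


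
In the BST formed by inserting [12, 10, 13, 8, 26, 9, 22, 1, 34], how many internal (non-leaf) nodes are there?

Tree built from: [12, 10, 13, 8, 26, 9, 22, 1, 34]
Tree (level-order array): [12, 10, 13, 8, None, None, 26, 1, 9, 22, 34]
Rule: An internal node has at least one child.
Per-node child counts:
  node 12: 2 child(ren)
  node 10: 1 child(ren)
  node 8: 2 child(ren)
  node 1: 0 child(ren)
  node 9: 0 child(ren)
  node 13: 1 child(ren)
  node 26: 2 child(ren)
  node 22: 0 child(ren)
  node 34: 0 child(ren)
Matching nodes: [12, 10, 8, 13, 26]
Count of internal (non-leaf) nodes: 5


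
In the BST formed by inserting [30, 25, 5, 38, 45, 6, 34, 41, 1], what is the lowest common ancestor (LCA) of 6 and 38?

Tree insertion order: [30, 25, 5, 38, 45, 6, 34, 41, 1]
Tree (level-order array): [30, 25, 38, 5, None, 34, 45, 1, 6, None, None, 41]
In a BST, the LCA of p=6, q=38 is the first node v on the
root-to-leaf path with p <= v <= q (go left if both < v, right if both > v).
Walk from root:
  at 30: 6 <= 30 <= 38, this is the LCA
LCA = 30


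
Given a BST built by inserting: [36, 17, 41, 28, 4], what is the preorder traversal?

Tree insertion order: [36, 17, 41, 28, 4]
Tree (level-order array): [36, 17, 41, 4, 28]
Preorder traversal: [36, 17, 4, 28, 41]


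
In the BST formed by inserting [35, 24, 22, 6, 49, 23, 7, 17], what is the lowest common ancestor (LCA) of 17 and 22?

Tree insertion order: [35, 24, 22, 6, 49, 23, 7, 17]
Tree (level-order array): [35, 24, 49, 22, None, None, None, 6, 23, None, 7, None, None, None, 17]
In a BST, the LCA of p=17, q=22 is the first node v on the
root-to-leaf path with p <= v <= q (go left if both < v, right if both > v).
Walk from root:
  at 35: both 17 and 22 < 35, go left
  at 24: both 17 and 22 < 24, go left
  at 22: 17 <= 22 <= 22, this is the LCA
LCA = 22


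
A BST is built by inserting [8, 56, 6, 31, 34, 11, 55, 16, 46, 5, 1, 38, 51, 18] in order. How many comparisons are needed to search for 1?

Search path for 1: 8 -> 6 -> 5 -> 1
Found: True
Comparisons: 4


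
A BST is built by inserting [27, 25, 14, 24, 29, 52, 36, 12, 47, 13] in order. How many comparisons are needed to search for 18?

Search path for 18: 27 -> 25 -> 14 -> 24
Found: False
Comparisons: 4


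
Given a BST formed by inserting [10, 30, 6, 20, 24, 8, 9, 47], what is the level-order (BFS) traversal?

Tree insertion order: [10, 30, 6, 20, 24, 8, 9, 47]
Tree (level-order array): [10, 6, 30, None, 8, 20, 47, None, 9, None, 24]
BFS from the root, enqueuing left then right child of each popped node:
  queue [10] -> pop 10, enqueue [6, 30], visited so far: [10]
  queue [6, 30] -> pop 6, enqueue [8], visited so far: [10, 6]
  queue [30, 8] -> pop 30, enqueue [20, 47], visited so far: [10, 6, 30]
  queue [8, 20, 47] -> pop 8, enqueue [9], visited so far: [10, 6, 30, 8]
  queue [20, 47, 9] -> pop 20, enqueue [24], visited so far: [10, 6, 30, 8, 20]
  queue [47, 9, 24] -> pop 47, enqueue [none], visited so far: [10, 6, 30, 8, 20, 47]
  queue [9, 24] -> pop 9, enqueue [none], visited so far: [10, 6, 30, 8, 20, 47, 9]
  queue [24] -> pop 24, enqueue [none], visited so far: [10, 6, 30, 8, 20, 47, 9, 24]
Result: [10, 6, 30, 8, 20, 47, 9, 24]


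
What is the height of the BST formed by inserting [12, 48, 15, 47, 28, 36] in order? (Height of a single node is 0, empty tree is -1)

Insertion order: [12, 48, 15, 47, 28, 36]
Tree (level-order array): [12, None, 48, 15, None, None, 47, 28, None, None, 36]
Compute height bottom-up (empty subtree = -1):
  height(36) = 1 + max(-1, -1) = 0
  height(28) = 1 + max(-1, 0) = 1
  height(47) = 1 + max(1, -1) = 2
  height(15) = 1 + max(-1, 2) = 3
  height(48) = 1 + max(3, -1) = 4
  height(12) = 1 + max(-1, 4) = 5
Height = 5


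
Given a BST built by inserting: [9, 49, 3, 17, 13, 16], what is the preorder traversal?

Tree insertion order: [9, 49, 3, 17, 13, 16]
Tree (level-order array): [9, 3, 49, None, None, 17, None, 13, None, None, 16]
Preorder traversal: [9, 3, 49, 17, 13, 16]


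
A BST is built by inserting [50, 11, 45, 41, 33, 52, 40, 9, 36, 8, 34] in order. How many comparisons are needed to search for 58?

Search path for 58: 50 -> 52
Found: False
Comparisons: 2


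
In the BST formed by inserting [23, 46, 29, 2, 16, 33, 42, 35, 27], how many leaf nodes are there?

Tree built from: [23, 46, 29, 2, 16, 33, 42, 35, 27]
Tree (level-order array): [23, 2, 46, None, 16, 29, None, None, None, 27, 33, None, None, None, 42, 35]
Rule: A leaf has 0 children.
Per-node child counts:
  node 23: 2 child(ren)
  node 2: 1 child(ren)
  node 16: 0 child(ren)
  node 46: 1 child(ren)
  node 29: 2 child(ren)
  node 27: 0 child(ren)
  node 33: 1 child(ren)
  node 42: 1 child(ren)
  node 35: 0 child(ren)
Matching nodes: [16, 27, 35]
Count of leaf nodes: 3


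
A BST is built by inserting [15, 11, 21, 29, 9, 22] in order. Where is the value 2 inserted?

Starting tree (level order): [15, 11, 21, 9, None, None, 29, None, None, 22]
Insertion path: 15 -> 11 -> 9
Result: insert 2 as left child of 9
Final tree (level order): [15, 11, 21, 9, None, None, 29, 2, None, 22]


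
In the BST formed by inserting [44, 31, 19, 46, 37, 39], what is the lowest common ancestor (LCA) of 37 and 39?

Tree insertion order: [44, 31, 19, 46, 37, 39]
Tree (level-order array): [44, 31, 46, 19, 37, None, None, None, None, None, 39]
In a BST, the LCA of p=37, q=39 is the first node v on the
root-to-leaf path with p <= v <= q (go left if both < v, right if both > v).
Walk from root:
  at 44: both 37 and 39 < 44, go left
  at 31: both 37 and 39 > 31, go right
  at 37: 37 <= 37 <= 39, this is the LCA
LCA = 37


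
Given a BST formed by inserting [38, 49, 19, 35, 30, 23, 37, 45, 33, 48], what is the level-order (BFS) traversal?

Tree insertion order: [38, 49, 19, 35, 30, 23, 37, 45, 33, 48]
Tree (level-order array): [38, 19, 49, None, 35, 45, None, 30, 37, None, 48, 23, 33]
BFS from the root, enqueuing left then right child of each popped node:
  queue [38] -> pop 38, enqueue [19, 49], visited so far: [38]
  queue [19, 49] -> pop 19, enqueue [35], visited so far: [38, 19]
  queue [49, 35] -> pop 49, enqueue [45], visited so far: [38, 19, 49]
  queue [35, 45] -> pop 35, enqueue [30, 37], visited so far: [38, 19, 49, 35]
  queue [45, 30, 37] -> pop 45, enqueue [48], visited so far: [38, 19, 49, 35, 45]
  queue [30, 37, 48] -> pop 30, enqueue [23, 33], visited so far: [38, 19, 49, 35, 45, 30]
  queue [37, 48, 23, 33] -> pop 37, enqueue [none], visited so far: [38, 19, 49, 35, 45, 30, 37]
  queue [48, 23, 33] -> pop 48, enqueue [none], visited so far: [38, 19, 49, 35, 45, 30, 37, 48]
  queue [23, 33] -> pop 23, enqueue [none], visited so far: [38, 19, 49, 35, 45, 30, 37, 48, 23]
  queue [33] -> pop 33, enqueue [none], visited so far: [38, 19, 49, 35, 45, 30, 37, 48, 23, 33]
Result: [38, 19, 49, 35, 45, 30, 37, 48, 23, 33]


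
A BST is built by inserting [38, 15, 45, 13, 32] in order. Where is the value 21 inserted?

Starting tree (level order): [38, 15, 45, 13, 32]
Insertion path: 38 -> 15 -> 32
Result: insert 21 as left child of 32
Final tree (level order): [38, 15, 45, 13, 32, None, None, None, None, 21]
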